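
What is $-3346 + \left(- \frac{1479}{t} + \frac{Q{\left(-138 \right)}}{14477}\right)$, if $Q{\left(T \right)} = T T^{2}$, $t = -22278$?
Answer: $- \frac{379224677403}{107506202} \approx -3527.5$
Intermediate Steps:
$Q{\left(T \right)} = T^{3}$
$-3346 + \left(- \frac{1479}{t} + \frac{Q{\left(-138 \right)}}{14477}\right) = -3346 + \left(- \frac{1479}{-22278} + \frac{\left(-138\right)^{3}}{14477}\right) = -3346 - \frac{19508925511}{107506202} = - \frac{379224677403}{107506202}$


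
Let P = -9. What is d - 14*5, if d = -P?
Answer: -61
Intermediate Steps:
d = 9 (d = -1*(-9) = 9)
d - 14*5 = 9 - 14*5 = 9 - 70 = -61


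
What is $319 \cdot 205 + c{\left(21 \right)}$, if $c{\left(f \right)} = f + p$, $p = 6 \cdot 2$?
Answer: $65428$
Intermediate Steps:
$p = 12$
$c{\left(f \right)} = 12 + f$ ($c{\left(f \right)} = f + 12 = 12 + f$)
$319 \cdot 205 + c{\left(21 \right)} = 319 \cdot 205 + \left(12 + 21\right) = 65395 + 33 = 65428$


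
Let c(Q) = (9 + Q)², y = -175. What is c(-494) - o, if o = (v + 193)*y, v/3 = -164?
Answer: 182900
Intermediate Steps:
v = -492 (v = 3*(-164) = -492)
o = 52325 (o = (-492 + 193)*(-175) = -299*(-175) = 52325)
c(-494) - o = (9 - 494)² - 1*52325 = (-485)² - 52325 = 235225 - 52325 = 182900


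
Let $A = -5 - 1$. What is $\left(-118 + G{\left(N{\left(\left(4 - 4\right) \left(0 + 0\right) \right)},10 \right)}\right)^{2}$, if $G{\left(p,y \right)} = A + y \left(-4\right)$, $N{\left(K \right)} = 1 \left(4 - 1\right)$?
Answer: $26896$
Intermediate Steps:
$A = -6$ ($A = -5 - 1 = -6$)
$N{\left(K \right)} = 3$ ($N{\left(K \right)} = 1 \cdot 3 = 3$)
$G{\left(p,y \right)} = -6 - 4 y$ ($G{\left(p,y \right)} = -6 + y \left(-4\right) = -6 - 4 y$)
$\left(-118 + G{\left(N{\left(\left(4 - 4\right) \left(0 + 0\right) \right)},10 \right)}\right)^{2} = \left(-118 - 46\right)^{2} = \left(-164\right)^{2} = 26896$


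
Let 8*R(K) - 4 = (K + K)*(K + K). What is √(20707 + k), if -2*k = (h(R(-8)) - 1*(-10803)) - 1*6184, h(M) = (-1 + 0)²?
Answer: √18397 ≈ 135.64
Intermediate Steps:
R(K) = ½ + K²/2 (R(K) = ½ + ((K + K)*(K + K))/8 = ½ + ((2*K)*(2*K))/8 = ½ + (4*K²)/8 = ½ + K²/2)
h(M) = 1 (h(M) = (-1)² = 1)
k = -2310 (k = -((1 - 1*(-10803)) - 1*6184)/2 = -((1 + 10803) - 6184)/2 = -(10804 - 6184)/2 = -½*4620 = -2310)
√(20707 + k) = √(20707 - 2310) = √18397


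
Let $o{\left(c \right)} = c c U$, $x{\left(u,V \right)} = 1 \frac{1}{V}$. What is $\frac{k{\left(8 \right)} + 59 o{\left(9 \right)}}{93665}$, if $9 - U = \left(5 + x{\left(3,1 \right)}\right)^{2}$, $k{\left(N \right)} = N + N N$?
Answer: $- \frac{128961}{93665} \approx -1.3768$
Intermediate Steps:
$x{\left(u,V \right)} = \frac{1}{V}$
$k{\left(N \right)} = N + N^{2}$
$U = -27$ ($U = 9 - \left(5 + 1^{-1}\right)^{2} = 9 - \left(5 + 1\right)^{2} = 9 - 6^{2} = 9 - 36 = -27$)
$o{\left(c \right)} = - 27 c^{2}$ ($o{\left(c \right)} = c c \left(-27\right) = c^{2} \left(-27\right) = - 27 c^{2}$)
$\frac{k{\left(8 \right)} + 59 o{\left(9 \right)}}{93665} = \frac{8 \left(1 + 8\right) + 59 \left(- 27 \cdot 9^{2}\right)}{93665} = \left(8 \cdot 9 + 59 \left(\left(-27\right) 81\right)\right) \frac{1}{93665} = \left(72 + 59 \left(-2187\right)\right) \frac{1}{93665} = \left(72 - 129033\right) \frac{1}{93665} = \left(-128961\right) \frac{1}{93665} = - \frac{128961}{93665}$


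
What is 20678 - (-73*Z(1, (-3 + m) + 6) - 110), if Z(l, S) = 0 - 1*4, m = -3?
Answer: 20496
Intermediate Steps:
Z(l, S) = -4 (Z(l, S) = 0 - 4 = -4)
20678 - (-73*Z(1, (-3 + m) + 6) - 110) = 20678 - (-73*(-4) - 110) = 20678 - (292 - 110) = 20678 - 1*182 = 20678 - 182 = 20496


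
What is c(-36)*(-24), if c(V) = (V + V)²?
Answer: -124416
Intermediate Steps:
c(V) = 4*V² (c(V) = (2*V)² = 4*V²)
c(-36)*(-24) = (4*(-36)²)*(-24) = (4*1296)*(-24) = 5184*(-24) = -124416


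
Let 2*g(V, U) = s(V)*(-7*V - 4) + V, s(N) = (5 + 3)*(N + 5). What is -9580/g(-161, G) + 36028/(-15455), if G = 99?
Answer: -10040613764/4332546515 ≈ -2.3175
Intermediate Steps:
s(N) = 40 + 8*N (s(N) = 8*(5 + N) = 40 + 8*N)
g(V, U) = V/2 + (-4 - 7*V)*(40 + 8*V)/2 (g(V, U) = ((40 + 8*V)*(-7*V - 4) + V)/2 = ((40 + 8*V)*(-4 - 7*V) + V)/2 = ((-4 - 7*V)*(40 + 8*V) + V)/2 = (V + (-4 - 7*V)*(40 + 8*V))/2 = V/2 + (-4 - 7*V)*(40 + 8*V)/2)
-9580/g(-161, G) + 36028/(-15455) = -9580/(-80 - 28*(-161)² - 311/2*(-161)) + 36028/(-15455) = -9580/(-80 - 28*25921 + 50071/2) + 36028*(-1/15455) = -9580/(-80 - 725788 + 50071/2) - 36028/15455 = -9580/(-1401665/2) - 36028/15455 = -9580*(-2/1401665) - 36028/15455 = 3832/280333 - 36028/15455 = -10040613764/4332546515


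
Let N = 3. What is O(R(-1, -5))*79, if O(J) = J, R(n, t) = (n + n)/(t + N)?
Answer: 79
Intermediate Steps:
R(n, t) = 2*n/(3 + t) (R(n, t) = (n + n)/(t + 3) = (2*n)/(3 + t) = 2*n/(3 + t))
O(R(-1, -5))*79 = (2*(-1)/(3 - 5))*79 = (2*(-1)/(-2))*79 = (2*(-1)*(-1/2))*79 = 1*79 = 79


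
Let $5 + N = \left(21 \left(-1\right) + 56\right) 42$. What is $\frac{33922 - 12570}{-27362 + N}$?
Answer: $- \frac{21352}{25897} \approx -0.8245$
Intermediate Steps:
$N = 1465$ ($N = -5 + \left(21 \left(-1\right) + 56\right) 42 = -5 + \left(-21 + 56\right) 42 = -5 + 35 \cdot 42 = -5 + 1470 = 1465$)
$\frac{33922 - 12570}{-27362 + N} = \frac{33922 - 12570}{-27362 + 1465} = \frac{21352}{-25897} = 21352 \left(- \frac{1}{25897}\right) = - \frac{21352}{25897}$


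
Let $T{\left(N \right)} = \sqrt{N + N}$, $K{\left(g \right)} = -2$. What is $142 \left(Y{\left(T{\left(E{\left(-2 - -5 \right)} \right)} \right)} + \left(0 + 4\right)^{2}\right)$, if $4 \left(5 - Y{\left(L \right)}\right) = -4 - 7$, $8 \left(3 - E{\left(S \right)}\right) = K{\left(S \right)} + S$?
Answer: $\frac{6745}{2} \approx 3372.5$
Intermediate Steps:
$E{\left(S \right)} = \frac{13}{4} - \frac{S}{8}$ ($E{\left(S \right)} = 3 - \frac{-2 + S}{8} = 3 - \left(- \frac{1}{4} + \frac{S}{8}\right) = \frac{13}{4} - \frac{S}{8}$)
$T{\left(N \right)} = \sqrt{2} \sqrt{N}$ ($T{\left(N \right)} = \sqrt{2 N} = \sqrt{2} \sqrt{N}$)
$Y{\left(L \right)} = \frac{31}{4}$ ($Y{\left(L \right)} = 5 - \frac{-4 - 7}{4} = 5 - - \frac{11}{4} = 5 + \frac{11}{4} = \frac{31}{4}$)
$142 \left(Y{\left(T{\left(E{\left(-2 - -5 \right)} \right)} \right)} + \left(0 + 4\right)^{2}\right) = 142 \left(\frac{31}{4} + \left(0 + 4\right)^{2}\right) = 142 \left(\frac{31}{4} + 4^{2}\right) = 142 \left(\frac{31}{4} + 16\right) = 142 \cdot \frac{95}{4} = \frac{6745}{2}$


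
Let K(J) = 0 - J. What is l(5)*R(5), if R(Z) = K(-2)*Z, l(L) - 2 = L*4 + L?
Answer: 270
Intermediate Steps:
K(J) = -J
l(L) = 2 + 5*L (l(L) = 2 + (L*4 + L) = 2 + (4*L + L) = 2 + 5*L)
R(Z) = 2*Z (R(Z) = (-1*(-2))*Z = 2*Z)
l(5)*R(5) = (2 + 5*5)*(2*5) = (2 + 25)*10 = 27*10 = 270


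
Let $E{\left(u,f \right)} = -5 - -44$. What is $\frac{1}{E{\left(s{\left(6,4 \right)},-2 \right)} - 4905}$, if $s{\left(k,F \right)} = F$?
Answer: $- \frac{1}{4866} \approx -0.00020551$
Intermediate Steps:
$E{\left(u,f \right)} = 39$ ($E{\left(u,f \right)} = -5 + 44 = 39$)
$\frac{1}{E{\left(s{\left(6,4 \right)},-2 \right)} - 4905} = \frac{1}{39 - 4905} = \frac{1}{-4866} = - \frac{1}{4866}$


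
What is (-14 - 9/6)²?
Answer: 961/4 ≈ 240.25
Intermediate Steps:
(-14 - 9/6)² = (-14 - 9*⅙)² = (-14 - 3/2)² = (-31/2)² = 961/4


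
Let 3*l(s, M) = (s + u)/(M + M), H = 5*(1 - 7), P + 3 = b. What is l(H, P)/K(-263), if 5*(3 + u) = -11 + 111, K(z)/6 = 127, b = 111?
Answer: -13/493776 ≈ -2.6328e-5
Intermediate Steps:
K(z) = 762 (K(z) = 6*127 = 762)
P = 108 (P = -3 + 111 = 108)
u = 17 (u = -3 + (-11 + 111)/5 = -3 + (1/5)*100 = -3 + 20 = 17)
H = -30 (H = 5*(-6) = -30)
l(s, M) = (17 + s)/(6*M) (l(s, M) = ((s + 17)/(M + M))/3 = ((17 + s)/((2*M)))/3 = ((17 + s)*(1/(2*M)))/3 = ((17 + s)/(2*M))/3 = (17 + s)/(6*M))
l(H, P)/K(-263) = ((1/6)*(17 - 30)/108)/762 = ((1/6)*(1/108)*(-13))*(1/762) = -13/648*1/762 = -13/493776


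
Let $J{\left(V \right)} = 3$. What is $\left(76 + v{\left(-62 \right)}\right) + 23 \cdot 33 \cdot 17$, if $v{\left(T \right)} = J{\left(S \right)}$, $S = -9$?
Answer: $12982$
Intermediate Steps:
$v{\left(T \right)} = 3$
$\left(76 + v{\left(-62 \right)}\right) + 23 \cdot 33 \cdot 17 = \left(76 + 3\right) + 23 \cdot 33 \cdot 17 = 79 + 759 \cdot 17 = 79 + 12903 = 12982$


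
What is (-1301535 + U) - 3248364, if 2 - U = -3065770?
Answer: -1484127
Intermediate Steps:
U = 3065772 (U = 2 - 1*(-3065770) = 2 + 3065770 = 3065772)
(-1301535 + U) - 3248364 = (-1301535 + 3065772) - 3248364 = 1764237 - 3248364 = -1484127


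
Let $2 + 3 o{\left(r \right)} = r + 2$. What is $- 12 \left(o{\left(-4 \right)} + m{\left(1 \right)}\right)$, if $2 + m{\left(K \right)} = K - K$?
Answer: $40$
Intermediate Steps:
$m{\left(K \right)} = -2$ ($m{\left(K \right)} = -2 + \left(K - K\right) = -2 + 0 = -2$)
$o{\left(r \right)} = \frac{r}{3}$ ($o{\left(r \right)} = - \frac{2}{3} + \frac{r + 2}{3} = - \frac{2}{3} + \frac{2 + r}{3} = - \frac{2}{3} + \left(\frac{2}{3} + \frac{r}{3}\right) = \frac{r}{3}$)
$- 12 \left(o{\left(-4 \right)} + m{\left(1 \right)}\right) = - 12 \left(\frac{1}{3} \left(-4\right) - 2\right) = - 12 \left(- \frac{4}{3} - 2\right) = \left(-12\right) \left(- \frac{10}{3}\right) = 40$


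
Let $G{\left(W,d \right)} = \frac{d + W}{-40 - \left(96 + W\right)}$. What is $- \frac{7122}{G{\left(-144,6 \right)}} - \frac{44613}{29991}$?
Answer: $\frac{94589479}{229931} \approx 411.38$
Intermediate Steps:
$G{\left(W,d \right)} = \frac{W + d}{-136 - W}$
$- \frac{7122}{G{\left(-144,6 \right)}} - \frac{44613}{29991} = - \frac{7122}{\frac{1}{136 - 144} \left(\left(-1\right) \left(-144\right) - 6\right)} - \frac{44613}{29991} = - \frac{7122}{\frac{1}{-8} \left(144 - 6\right)} - \frac{14871}{9997} = - \frac{7122}{\left(- \frac{1}{8}\right) 138} - \frac{14871}{9997} = - \frac{7122}{- \frac{69}{4}} - \frac{14871}{9997} = \left(-7122\right) \left(- \frac{4}{69}\right) - \frac{14871}{9997} = \frac{9496}{23} - \frac{14871}{9997} = \frac{94589479}{229931}$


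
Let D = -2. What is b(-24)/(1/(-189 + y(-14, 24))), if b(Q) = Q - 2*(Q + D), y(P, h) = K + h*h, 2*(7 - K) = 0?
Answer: 11032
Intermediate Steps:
K = 7 (K = 7 - ½*0 = 7 + 0 = 7)
y(P, h) = 7 + h² (y(P, h) = 7 + h*h = 7 + h²)
b(Q) = 4 - Q (b(Q) = Q - 2*(Q - 2) = Q - 2*(-2 + Q) = Q - (-4 + 2*Q) = Q + (4 - 2*Q) = 4 - Q)
b(-24)/(1/(-189 + y(-14, 24))) = (4 - 1*(-24))/(1/(-189 + (7 + 24²))) = (4 + 24)/(1/(-189 + (7 + 576))) = 28/(1/(-189 + 583)) = 28/(1/394) = 28*394 = 11032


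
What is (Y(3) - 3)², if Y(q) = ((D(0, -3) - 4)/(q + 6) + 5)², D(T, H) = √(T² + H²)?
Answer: 2866249/6561 ≈ 436.86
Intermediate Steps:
D(T, H) = √(H² + T²)
Y(q) = (5 - 1/(6 + q))² (Y(q) = ((√((-3)² + 0²) - 4)/(q + 6) + 5)² = ((√(9 + 0) - 4)/(6 + q) + 5)² = ((√9 - 4)/(6 + q) + 5)² = ((3 - 4)/(6 + q) + 5)² = (-1/(6 + q) + 5)² = (5 - 1/(6 + q))²)
(Y(3) - 3)² = ((29 + 5*3)²/(6 + 3)² - 3)² = ((29 + 15)²/9² - 3)² = ((1/81)*44² - 3)² = ((1/81)*1936 - 3)² = (1936/81 - 3)² = (1693/81)² = 2866249/6561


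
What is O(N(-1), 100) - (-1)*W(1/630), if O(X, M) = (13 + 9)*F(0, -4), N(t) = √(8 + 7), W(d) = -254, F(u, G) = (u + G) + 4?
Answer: -254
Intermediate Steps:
F(u, G) = 4 + G + u (F(u, G) = (G + u) + 4 = 4 + G + u)
N(t) = √15
O(X, M) = 0 (O(X, M) = (13 + 9)*(4 - 4 + 0) = 22*0 = 0)
O(N(-1), 100) - (-1)*W(1/630) = 0 - (-1)*(-254) = 0 - 1*254 = 0 - 254 = -254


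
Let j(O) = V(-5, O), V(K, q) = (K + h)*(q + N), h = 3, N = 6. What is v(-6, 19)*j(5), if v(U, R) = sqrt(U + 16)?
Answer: -22*sqrt(10) ≈ -69.570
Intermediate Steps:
v(U, R) = sqrt(16 + U)
V(K, q) = (3 + K)*(6 + q) (V(K, q) = (K + 3)*(q + 6) = (3 + K)*(6 + q))
j(O) = -12 - 2*O (j(O) = 18 + 3*O + 6*(-5) - 5*O = 18 + 3*O - 30 - 5*O = -12 - 2*O)
v(-6, 19)*j(5) = sqrt(16 - 6)*(-12 - 2*5) = sqrt(10)*(-12 - 10) = sqrt(10)*(-22) = -22*sqrt(10)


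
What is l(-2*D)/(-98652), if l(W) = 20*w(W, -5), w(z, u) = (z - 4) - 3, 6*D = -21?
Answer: 0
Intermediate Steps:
D = -7/2 (D = (1/6)*(-21) = -7/2 ≈ -3.5000)
w(z, u) = -7 + z (w(z, u) = (-4 + z) - 3 = -7 + z)
l(W) = -140 + 20*W (l(W) = 20*(-7 + W) = -140 + 20*W)
l(-2*D)/(-98652) = (-140 + 20*(-2*(-7/2)))/(-98652) = (-140 + 20*7)*(-1/98652) = (-140 + 140)*(-1/98652) = 0*(-1/98652) = 0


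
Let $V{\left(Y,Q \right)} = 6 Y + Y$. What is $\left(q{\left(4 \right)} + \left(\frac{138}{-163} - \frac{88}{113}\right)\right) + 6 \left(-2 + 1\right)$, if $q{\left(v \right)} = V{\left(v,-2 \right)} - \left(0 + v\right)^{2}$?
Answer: $\frac{80576}{18419} \approx 4.3746$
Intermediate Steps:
$V{\left(Y,Q \right)} = 7 Y$
$q{\left(v \right)} = - v^{2} + 7 v$ ($q{\left(v \right)} = 7 v - \left(0 + v\right)^{2} = 7 v - v^{2} = - v^{2} + 7 v$)
$\left(q{\left(4 \right)} + \left(\frac{138}{-163} - \frac{88}{113}\right)\right) + 6 \left(-2 + 1\right) = \left(4 \left(7 - 4\right) + \left(\frac{138}{-163} - \frac{88}{113}\right)\right) + 6 \left(-2 + 1\right) = \left(4 \left(7 - 4\right) + \left(138 \left(- \frac{1}{163}\right) - \frac{88}{113}\right)\right) + 6 \left(-1\right) = \left(4 \cdot 3 - \frac{29938}{18419}\right) - 6 = \left(12 - \frac{29938}{18419}\right) - 6 = \frac{191090}{18419} - 6 = \frac{80576}{18419}$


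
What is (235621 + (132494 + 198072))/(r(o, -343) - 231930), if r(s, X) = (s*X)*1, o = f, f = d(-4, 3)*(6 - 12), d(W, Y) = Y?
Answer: -188729/75252 ≈ -2.5080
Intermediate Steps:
f = -18 (f = 3*(6 - 12) = 3*(-6) = -18)
o = -18
r(s, X) = X*s (r(s, X) = (X*s)*1 = X*s)
(235621 + (132494 + 198072))/(r(o, -343) - 231930) = (235621 + (132494 + 198072))/(-343*(-18) - 231930) = (235621 + 330566)/(6174 - 231930) = 566187/(-225756) = 566187*(-1/225756) = -188729/75252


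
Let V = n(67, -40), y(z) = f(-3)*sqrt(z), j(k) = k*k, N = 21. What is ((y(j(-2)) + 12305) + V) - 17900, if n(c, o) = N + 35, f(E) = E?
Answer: -5545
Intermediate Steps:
j(k) = k**2
y(z) = -3*sqrt(z)
n(c, o) = 56 (n(c, o) = 21 + 35 = 56)
V = 56
((y(j(-2)) + 12305) + V) - 17900 = ((-3*sqrt((-2)**2) + 12305) + 56) - 17900 = ((-3*sqrt(4) + 12305) + 56) - 17900 = ((-3*2 + 12305) + 56) - 17900 = ((-6 + 12305) + 56) - 17900 = (12299 + 56) - 17900 = 12355 - 17900 = -5545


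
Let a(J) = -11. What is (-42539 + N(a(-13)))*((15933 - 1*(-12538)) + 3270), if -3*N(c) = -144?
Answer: -1348706831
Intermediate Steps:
N(c) = 48 (N(c) = -1/3*(-144) = 48)
(-42539 + N(a(-13)))*((15933 - 1*(-12538)) + 3270) = (-42539 + 48)*((15933 - 1*(-12538)) + 3270) = -42491*((15933 + 12538) + 3270) = -42491*(28471 + 3270) = -42491*31741 = -1348706831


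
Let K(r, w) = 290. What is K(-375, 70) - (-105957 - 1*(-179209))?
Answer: -72962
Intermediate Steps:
K(-375, 70) - (-105957 - 1*(-179209)) = 290 - (-105957 - 1*(-179209)) = 290 - (-105957 + 179209) = 290 - 1*73252 = 290 - 73252 = -72962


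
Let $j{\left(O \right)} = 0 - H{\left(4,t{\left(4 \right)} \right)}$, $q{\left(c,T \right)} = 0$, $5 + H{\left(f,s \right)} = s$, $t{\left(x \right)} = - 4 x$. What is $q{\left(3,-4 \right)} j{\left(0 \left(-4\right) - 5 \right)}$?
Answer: $0$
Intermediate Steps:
$H{\left(f,s \right)} = -5 + s$
$j{\left(O \right)} = 21$ ($j{\left(O \right)} = 0 - \left(-5 - 16\right) = 0 - -21 = 0 + 21 = 21$)
$q{\left(3,-4 \right)} j{\left(0 \left(-4\right) - 5 \right)} = 0 \cdot 21 = 0$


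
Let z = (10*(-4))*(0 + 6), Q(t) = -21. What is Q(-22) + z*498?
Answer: -119541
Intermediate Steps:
z = -240 (z = -40*6 = -240)
Q(-22) + z*498 = -21 - 240*498 = -21 - 119520 = -119541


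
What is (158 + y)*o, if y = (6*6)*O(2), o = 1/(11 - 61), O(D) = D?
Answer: -23/5 ≈ -4.6000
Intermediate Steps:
o = -1/50 (o = 1/(-50) = -1/50 ≈ -0.020000)
y = 72 (y = (6*6)*2 = 36*2 = 72)
(158 + y)*o = (158 + 72)*(-1/50) = 230*(-1/50) = -23/5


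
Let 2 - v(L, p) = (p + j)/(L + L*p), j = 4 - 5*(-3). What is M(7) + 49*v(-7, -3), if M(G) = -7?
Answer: 35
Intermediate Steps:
j = 19 (j = 4 + 15 = 19)
v(L, p) = 2 - (19 + p)/(L + L*p) (v(L, p) = 2 - (p + 19)/(L + L*p) = 2 - (19 + p)/(L + L*p))
M(7) + 49*v(-7, -3) = -7 + 49*((-19 - 1*(-3) + 2*(-7) + 2*(-7)*(-3))/((-7)*(1 - 3))) = -7 + 49*(-1/7*(-19 + 3 - 14 + 42)/(-2)) = -7 + 49*(-1/7*(-1/2)*12) = -7 + 49*(6/7) = -7 + 42 = 35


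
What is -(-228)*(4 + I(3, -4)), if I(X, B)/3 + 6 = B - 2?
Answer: -7296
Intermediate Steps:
I(X, B) = -24 + 3*B (I(X, B) = -18 + 3*(B - 2) = -18 + 3*(-2 + B) = -18 + (-6 + 3*B) = -24 + 3*B)
-(-228)*(4 + I(3, -4)) = -(-228)*(4 + (-24 + 3*(-4))) = -(-228)*(4 + (-24 - 12)) = -(-228)*(4 - 36) = -(-228)*(-32) = -114*64 = -7296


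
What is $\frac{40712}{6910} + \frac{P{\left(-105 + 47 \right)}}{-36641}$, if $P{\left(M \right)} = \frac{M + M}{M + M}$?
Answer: $\frac{745860741}{126594655} \approx 5.8917$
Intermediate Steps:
$P{\left(M \right)} = 1$ ($P{\left(M \right)} = \frac{2 M}{2 M} = 2 M \frac{1}{2 M} = 1$)
$\frac{40712}{6910} + \frac{P{\left(-105 + 47 \right)}}{-36641} = \frac{40712}{6910} + 1 \frac{1}{-36641} = 40712 \cdot \frac{1}{6910} + 1 \left(- \frac{1}{36641}\right) = \frac{20356}{3455} - \frac{1}{36641} = \frac{745860741}{126594655}$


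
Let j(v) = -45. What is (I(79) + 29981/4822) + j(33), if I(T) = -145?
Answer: -886199/4822 ≈ -183.78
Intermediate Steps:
(I(79) + 29981/4822) + j(33) = (-145 + 29981/4822) - 45 = -669209/4822 - 45 = -886199/4822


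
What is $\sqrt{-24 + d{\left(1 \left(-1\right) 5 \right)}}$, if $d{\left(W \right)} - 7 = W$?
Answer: $i \sqrt{22} \approx 4.6904 i$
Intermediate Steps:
$d{\left(W \right)} = 7 + W$
$\sqrt{-24 + d{\left(1 \left(-1\right) 5 \right)}} = \sqrt{-24 + \left(7 + 1 \left(-1\right) 5\right)} = \sqrt{-24 + \left(7 - 5\right)} = \sqrt{-24 + 2} = \sqrt{-22} = i \sqrt{22}$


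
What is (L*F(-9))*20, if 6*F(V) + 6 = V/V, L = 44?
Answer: -2200/3 ≈ -733.33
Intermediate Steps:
F(V) = -⅚ (F(V) = -1 + (V/V)/6 = -1 + (⅙)*1 = -1 + ⅙ = -⅚)
(L*F(-9))*20 = (44*(-⅚))*20 = -110/3*20 = -2200/3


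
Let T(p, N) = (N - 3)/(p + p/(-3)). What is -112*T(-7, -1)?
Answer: -96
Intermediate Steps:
T(p, N) = 3*(-3 + N)/(2*p) (T(p, N) = (-3 + N)/(p + p*(-⅓)) = (-3 + N)/(p - p/3) = (-3 + N)/((2*p/3)) = (-3 + N)*(3/(2*p)) = 3*(-3 + N)/(2*p))
-112*T(-7, -1) = -168*(-3 - 1)/(-7) = -168*(-1)*(-4)/7 = -112*6/7 = -96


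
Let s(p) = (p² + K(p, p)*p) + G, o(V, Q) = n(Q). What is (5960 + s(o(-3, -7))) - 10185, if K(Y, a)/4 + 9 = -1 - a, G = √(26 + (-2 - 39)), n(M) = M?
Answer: -4092 + I*√15 ≈ -4092.0 + 3.873*I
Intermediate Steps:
o(V, Q) = Q
G = I*√15 (G = √(26 - 41) = √(-15) = I*√15 ≈ 3.873*I)
K(Y, a) = -40 - 4*a (K(Y, a) = -36 + 4*(-1 - a) = -36 + (-4 - 4*a) = -40 - 4*a)
s(p) = p² + I*√15 + p*(-40 - 4*p) (s(p) = (p² + (-40 - 4*p)*p) + I*√15 = (p² + p*(-40 - 4*p)) + I*√15 = p² + I*√15 + p*(-40 - 4*p))
(5960 + s(o(-3, -7))) - 10185 = (5960 + (-40*(-7) - 3*(-7)² + I*√15)) - 10185 = (5960 + (280 - 3*49 + I*√15)) - 10185 = (5960 + (280 - 147 + I*√15)) - 10185 = (5960 + (133 + I*√15)) - 10185 = (6093 + I*√15) - 10185 = -4092 + I*√15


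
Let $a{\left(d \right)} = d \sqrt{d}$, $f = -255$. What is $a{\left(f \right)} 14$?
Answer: $- 3570 i \sqrt{255} \approx - 57008.0 i$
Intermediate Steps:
$a{\left(d \right)} = d^{\frac{3}{2}}$
$a{\left(f \right)} 14 = \left(-255\right)^{\frac{3}{2}} \cdot 14 = - 255 i \sqrt{255} \cdot 14 = - 3570 i \sqrt{255}$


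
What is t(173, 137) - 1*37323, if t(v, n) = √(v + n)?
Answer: -37323 + √310 ≈ -37305.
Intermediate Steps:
t(v, n) = √(n + v)
t(173, 137) - 1*37323 = √(137 + 173) - 1*37323 = √310 - 37323 = -37323 + √310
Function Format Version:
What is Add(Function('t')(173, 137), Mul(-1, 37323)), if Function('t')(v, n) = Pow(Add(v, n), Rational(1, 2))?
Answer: Add(-37323, Pow(310, Rational(1, 2))) ≈ -37305.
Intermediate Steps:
Function('t')(v, n) = Pow(Add(n, v), Rational(1, 2))
Add(Function('t')(173, 137), Mul(-1, 37323)) = Add(Pow(Add(137, 173), Rational(1, 2)), Mul(-1, 37323)) = Add(Pow(310, Rational(1, 2)), -37323) = Add(-37323, Pow(310, Rational(1, 2)))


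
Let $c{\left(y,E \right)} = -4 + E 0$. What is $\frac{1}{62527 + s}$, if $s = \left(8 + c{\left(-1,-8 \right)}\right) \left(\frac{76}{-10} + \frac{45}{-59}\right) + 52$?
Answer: $\frac{295}{18450937} \approx 1.5988 \cdot 10^{-5}$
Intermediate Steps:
$c{\left(y,E \right)} = -4$ ($c{\left(y,E \right)} = -4 + 0 = -4$)
$s = \frac{5472}{295}$ ($s = \left(8 - 4\right) \left(\frac{76}{-10} + \frac{45}{-59}\right) + 52 = 4 \left(76 \left(- \frac{1}{10}\right) + 45 \left(- \frac{1}{59}\right)\right) + 52 = 4 \left(- \frac{38}{5} - \frac{45}{59}\right) + 52 = 4 \left(- \frac{2467}{295}\right) + 52 = - \frac{9868}{295} + 52 = \frac{5472}{295} \approx 18.549$)
$\frac{1}{62527 + s} = \frac{1}{62527 + \frac{5472}{295}} = \frac{1}{\frac{18450937}{295}} = \frac{295}{18450937}$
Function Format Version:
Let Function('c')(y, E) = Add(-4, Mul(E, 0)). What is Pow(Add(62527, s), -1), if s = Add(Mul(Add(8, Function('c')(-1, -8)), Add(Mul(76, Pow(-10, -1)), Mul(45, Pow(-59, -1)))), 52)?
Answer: Rational(295, 18450937) ≈ 1.5988e-5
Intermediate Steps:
Function('c')(y, E) = -4 (Function('c')(y, E) = Add(-4, 0) = -4)
s = Rational(5472, 295) (s = Add(Mul(Add(8, -4), Add(Mul(76, Pow(-10, -1)), Mul(45, Pow(-59, -1)))), 52) = Add(Mul(4, Add(Mul(76, Rational(-1, 10)), Mul(45, Rational(-1, 59)))), 52) = Add(Mul(4, Add(Rational(-38, 5), Rational(-45, 59))), 52) = Add(Mul(4, Rational(-2467, 295)), 52) = Add(Rational(-9868, 295), 52) = Rational(5472, 295) ≈ 18.549)
Pow(Add(62527, s), -1) = Pow(Add(62527, Rational(5472, 295)), -1) = Pow(Rational(18450937, 295), -1) = Rational(295, 18450937)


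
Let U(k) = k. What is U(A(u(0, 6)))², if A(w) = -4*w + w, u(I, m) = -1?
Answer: 9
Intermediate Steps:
A(w) = -3*w
U(A(u(0, 6)))² = (-3*(-1))² = 3² = 9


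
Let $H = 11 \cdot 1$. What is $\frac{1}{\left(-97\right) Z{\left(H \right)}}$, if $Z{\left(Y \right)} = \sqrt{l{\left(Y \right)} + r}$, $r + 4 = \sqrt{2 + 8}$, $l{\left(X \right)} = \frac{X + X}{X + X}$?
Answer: $- \frac{1}{97 \sqrt{-3 + \sqrt{10}}} \approx -0.025592$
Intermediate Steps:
$l{\left(X \right)} = 1$ ($l{\left(X \right)} = \frac{2 X}{2 X} = 2 X \frac{1}{2 X} = 1$)
$H = 11$
$r = -4 + \sqrt{10}$ ($r = -4 + \sqrt{2 + 8} = -4 + \sqrt{10} \approx -0.83772$)
$Z{\left(Y \right)} = \sqrt{-3 + \sqrt{10}}$ ($Z{\left(Y \right)} = \sqrt{1 - \left(4 - \sqrt{10}\right)} = \sqrt{-3 + \sqrt{10}}$)
$\frac{1}{\left(-97\right) Z{\left(H \right)}} = \frac{1}{\left(-97\right) \sqrt{-3 + \sqrt{10}}} = - \frac{1}{97 \sqrt{-3 + \sqrt{10}}}$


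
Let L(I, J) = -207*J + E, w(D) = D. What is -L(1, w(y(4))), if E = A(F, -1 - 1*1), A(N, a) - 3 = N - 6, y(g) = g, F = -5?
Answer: 836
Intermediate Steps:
A(N, a) = -3 + N (A(N, a) = 3 + (N - 6) = 3 + (-6 + N) = -3 + N)
E = -8 (E = -3 - 5 = -8)
L(I, J) = -8 - 207*J (L(I, J) = -207*J - 8 = -8 - 207*J)
-L(1, w(y(4))) = -(-8 - 207*4) = -(-8 - 828) = -1*(-836) = 836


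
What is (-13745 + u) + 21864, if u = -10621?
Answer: -2502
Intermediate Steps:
(-13745 + u) + 21864 = (-13745 - 10621) + 21864 = -24366 + 21864 = -2502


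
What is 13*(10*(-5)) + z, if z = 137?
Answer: -513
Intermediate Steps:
13*(10*(-5)) + z = 13*(10*(-5)) + 137 = 13*(-50) + 137 = -650 + 137 = -513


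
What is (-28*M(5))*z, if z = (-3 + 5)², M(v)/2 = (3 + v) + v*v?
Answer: -7392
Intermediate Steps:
M(v) = 6 + 2*v + 2*v² (M(v) = 2*((3 + v) + v*v) = 2*((3 + v) + v²) = 2*(3 + v + v²) = 6 + 2*v + 2*v²)
z = 4 (z = 2² = 4)
(-28*M(5))*z = -28*(6 + 2*5 + 2*5²)*4 = -28*(6 + 10 + 2*25)*4 = -28*(6 + 10 + 50)*4 = -28*66*4 = -1848*4 = -7392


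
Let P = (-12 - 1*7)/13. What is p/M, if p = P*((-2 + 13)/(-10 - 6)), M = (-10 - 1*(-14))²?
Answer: 209/3328 ≈ 0.062801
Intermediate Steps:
M = 16 (M = (-10 + 14)² = 4² = 16)
P = -19/13 (P = (-12 - 7)*(1/13) = -19*1/13 = -19/13 ≈ -1.4615)
p = 209/208 (p = -19*(-2 + 13)/(13*(-10 - 6)) = -209/(13*(-16)) = -209*(-1)/(13*16) = -19/13*(-11/16) = 209/208 ≈ 1.0048)
p/M = (209/208)/16 = (209/208)*(1/16) = 209/3328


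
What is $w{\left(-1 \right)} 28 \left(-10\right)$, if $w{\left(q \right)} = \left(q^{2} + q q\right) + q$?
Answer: $-280$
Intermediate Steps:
$w{\left(q \right)} = q + 2 q^{2}$ ($w{\left(q \right)} = \left(q^{2} + q^{2}\right) + q = 2 q^{2} + q = q + 2 q^{2}$)
$w{\left(-1 \right)} 28 \left(-10\right) = - (1 + 2 \left(-1\right)) 28 \left(-10\right) = - (1 - 2) 28 \left(-10\right) = \left(-1\right) \left(-1\right) 28 \left(-10\right) = 1 \cdot 28 \left(-10\right) = 28 \left(-10\right) = -280$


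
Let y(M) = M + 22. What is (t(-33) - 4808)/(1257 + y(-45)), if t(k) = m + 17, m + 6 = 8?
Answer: -4789/1234 ≈ -3.8809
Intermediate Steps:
y(M) = 22 + M
m = 2 (m = -6 + 8 = 2)
t(k) = 19 (t(k) = 2 + 17 = 19)
(t(-33) - 4808)/(1257 + y(-45)) = (19 - 4808)/(1257 + (22 - 45)) = -4789/(1257 - 23) = -4789/1234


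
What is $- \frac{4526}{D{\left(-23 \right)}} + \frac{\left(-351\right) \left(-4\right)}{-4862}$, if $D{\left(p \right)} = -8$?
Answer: $\frac{422965}{748} \approx 565.46$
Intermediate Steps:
$- \frac{4526}{D{\left(-23 \right)}} + \frac{\left(-351\right) \left(-4\right)}{-4862} = - \frac{4526}{-8} + \frac{\left(-351\right) \left(-4\right)}{-4862} = \left(-4526\right) \left(- \frac{1}{8}\right) + 1404 \left(- \frac{1}{4862}\right) = \frac{2263}{4} - \frac{54}{187} = \frac{422965}{748}$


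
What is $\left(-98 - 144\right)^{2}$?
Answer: $58564$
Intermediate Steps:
$\left(-98 - 144\right)^{2} = \left(-242\right)^{2} = 58564$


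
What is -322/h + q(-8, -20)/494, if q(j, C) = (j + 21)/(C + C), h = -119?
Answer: 69903/25840 ≈ 2.7052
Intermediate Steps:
q(j, C) = (21 + j)/(2*C) (q(j, C) = (21 + j)/((2*C)) = (21 + j)*(1/(2*C)) = (21 + j)/(2*C))
-322/h + q(-8, -20)/494 = -322/(-119) + ((½)*(21 - 8)/(-20))/494 = -322*(-1/119) + ((½)*(-1/20)*13)*(1/494) = 46/17 - 13/40*1/494 = 46/17 - 1/1520 = 69903/25840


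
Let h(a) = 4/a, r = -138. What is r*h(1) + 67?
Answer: -485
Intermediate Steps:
r*h(1) + 67 = -552/1 + 67 = -552 + 67 = -485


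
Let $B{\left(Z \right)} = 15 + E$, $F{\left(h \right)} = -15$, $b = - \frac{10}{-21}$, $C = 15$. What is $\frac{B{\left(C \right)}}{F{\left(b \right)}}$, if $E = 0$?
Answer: $-1$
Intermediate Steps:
$b = \frac{10}{21}$ ($b = \left(-10\right) \left(- \frac{1}{21}\right) = \frac{10}{21} \approx 0.47619$)
$B{\left(Z \right)} = 15$ ($B{\left(Z \right)} = 15 + 0 = 15$)
$\frac{B{\left(C \right)}}{F{\left(b \right)}} = \frac{15}{-15} = 15 \left(- \frac{1}{15}\right) = -1$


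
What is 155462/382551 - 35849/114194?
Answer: 4038756829/43685028894 ≈ 0.092452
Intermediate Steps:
155462/382551 - 35849/114194 = 4038756829/43685028894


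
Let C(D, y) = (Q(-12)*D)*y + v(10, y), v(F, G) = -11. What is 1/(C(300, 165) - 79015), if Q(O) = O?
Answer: -1/673026 ≈ -1.4858e-6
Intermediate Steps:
C(D, y) = -11 - 12*D*y (C(D, y) = (-12*D)*y - 11 = -12*D*y - 11 = -11 - 12*D*y)
1/(C(300, 165) - 79015) = 1/((-11 - 12*300*165) - 79015) = 1/((-11 - 594000) - 79015) = 1/(-594011 - 79015) = 1/(-673026) = -1/673026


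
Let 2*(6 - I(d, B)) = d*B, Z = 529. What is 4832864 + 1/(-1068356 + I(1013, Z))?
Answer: 12916201170526/2672577 ≈ 4.8329e+6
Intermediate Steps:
I(d, B) = 6 - B*d/2 (I(d, B) = 6 - d*B/2 = 6 - B*d/2)
4832864 + 1/(-1068356 + I(1013, Z)) = 4832864 + 1/(-1068356 + (6 - 1/2*529*1013)) = 4832864 + 1/(-1068356 + (6 - 535877/2)) = 4832864 + 1/(-1068356 - 535865/2) = 4832864 + 1/(-2672577/2) = 4832864 - 2/2672577 = 12916201170526/2672577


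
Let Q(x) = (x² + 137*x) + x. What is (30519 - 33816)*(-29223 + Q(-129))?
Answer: 100176048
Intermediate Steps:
Q(x) = x² + 138*x
(30519 - 33816)*(-29223 + Q(-129)) = (30519 - 33816)*(-29223 - 129*(138 - 129)) = -3297*(-29223 - 129*9) = -3297*(-29223 - 1161) = -3297*(-30384) = 100176048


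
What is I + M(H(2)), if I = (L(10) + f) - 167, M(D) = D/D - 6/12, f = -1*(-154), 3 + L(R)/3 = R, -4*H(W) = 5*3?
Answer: 17/2 ≈ 8.5000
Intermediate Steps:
H(W) = -15/4 (H(W) = -5*3/4 = -1/4*15 = -15/4)
L(R) = -9 + 3*R
f = 154
M(D) = 1/2 (M(D) = 1 - 6*1/12 = 1 - 1/2 = 1/2)
I = 8 (I = ((-9 + 3*10) + 154) - 167 = ((-9 + 30) + 154) - 167 = (21 + 154) - 167 = 175 - 167 = 8)
I + M(H(2)) = 8 + 1/2 = 17/2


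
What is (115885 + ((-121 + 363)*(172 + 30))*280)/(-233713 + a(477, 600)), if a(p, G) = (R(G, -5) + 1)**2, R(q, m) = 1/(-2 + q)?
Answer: -1645384280540/27858781617 ≈ -59.062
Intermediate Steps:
a(p, G) = (1 + 1/(-2 + G))**2 (a(p, G) = (1/(-2 + G) + 1)**2 = (1 + 1/(-2 + G))**2)
(115885 + ((-121 + 363)*(172 + 30))*280)/(-233713 + a(477, 600)) = (115885 + ((-121 + 363)*(172 + 30))*280)/(-233713 + (-1 + 600)**2/(-2 + 600)**2) = (115885 + (242*202)*280)/(-233713 + 599**2/598**2) = (115885 + 48884*280)/(-233713 + 358801*(1/357604)) = (115885 + 13687520)/(-233713 + 358801/357604) = 13803405/(-83576344851/357604) = 13803405*(-357604/83576344851) = -1645384280540/27858781617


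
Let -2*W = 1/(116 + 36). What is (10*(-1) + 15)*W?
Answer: -5/304 ≈ -0.016447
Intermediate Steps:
W = -1/304 (W = -1/(2*(116 + 36)) = -½/152 = -½*1/152 = -1/304 ≈ -0.0032895)
(10*(-1) + 15)*W = (10*(-1) + 15)*(-1/304) = (-10 + 15)*(-1/304) = 5*(-1/304) = -5/304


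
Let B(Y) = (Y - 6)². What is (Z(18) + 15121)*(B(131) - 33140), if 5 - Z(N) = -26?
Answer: -265387280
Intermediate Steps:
Z(N) = 31 (Z(N) = 5 - 1*(-26) = 5 + 26 = 31)
B(Y) = (-6 + Y)²
(Z(18) + 15121)*(B(131) - 33140) = (31 + 15121)*((-6 + 131)² - 33140) = 15152*(125² - 33140) = 15152*(15625 - 33140) = 15152*(-17515) = -265387280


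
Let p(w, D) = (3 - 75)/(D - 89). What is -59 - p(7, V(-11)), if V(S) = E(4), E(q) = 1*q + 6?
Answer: -4733/79 ≈ -59.911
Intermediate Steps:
E(q) = 6 + q (E(q) = q + 6 = 6 + q)
V(S) = 10 (V(S) = 6 + 4 = 10)
p(w, D) = -72/(-89 + D)
-59 - p(7, V(-11)) = -59 - (-72)/(-89 + 10) = -59 - (-72)/(-79) = -59 - (-72)*(-1)/79 = -59 - 1*72/79 = -59 - 72/79 = -4733/79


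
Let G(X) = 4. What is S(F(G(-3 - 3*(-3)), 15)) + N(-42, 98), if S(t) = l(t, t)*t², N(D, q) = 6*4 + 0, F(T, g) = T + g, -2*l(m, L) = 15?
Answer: -5367/2 ≈ -2683.5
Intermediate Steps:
l(m, L) = -15/2 (l(m, L) = -½*15 = -15/2)
N(D, q) = 24 (N(D, q) = 24 + 0 = 24)
S(t) = -15*t²/2
S(F(G(-3 - 3*(-3)), 15)) + N(-42, 98) = -15*(4 + 15)²/2 + 24 = -15/2*19² + 24 = -15/2*361 + 24 = -5415/2 + 24 = -5367/2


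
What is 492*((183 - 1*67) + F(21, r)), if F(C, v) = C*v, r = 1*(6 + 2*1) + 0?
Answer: 139728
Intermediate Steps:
r = 8 (r = 1*(6 + 2) + 0 = 1*8 + 0 = 8 + 0 = 8)
492*((183 - 1*67) + F(21, r)) = 492*((183 - 1*67) + 21*8) = 492*((183 - 67) + 168) = 492*(116 + 168) = 492*284 = 139728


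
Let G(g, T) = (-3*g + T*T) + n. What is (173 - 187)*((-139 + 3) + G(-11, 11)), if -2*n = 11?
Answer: -175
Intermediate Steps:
n = -11/2 (n = -1/2*11 = -11/2 ≈ -5.5000)
G(g, T) = -11/2 + T**2 - 3*g (G(g, T) = (-3*g + T*T) - 11/2 = (-3*g + T**2) - 11/2 = (T**2 - 3*g) - 11/2 = -11/2 + T**2 - 3*g)
(173 - 187)*((-139 + 3) + G(-11, 11)) = (173 - 187)*((-139 + 3) + (-11/2 + 11**2 - 3*(-11))) = -14*(-136 + (-11/2 + 121 + 33)) = -14*(-136 + 297/2) = -14*25/2 = -175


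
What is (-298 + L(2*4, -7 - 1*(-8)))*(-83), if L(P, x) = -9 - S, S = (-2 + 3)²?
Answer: 25564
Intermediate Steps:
S = 1 (S = 1² = 1)
L(P, x) = -10 (L(P, x) = -9 - 1*1 = -9 - 1 = -10)
(-298 + L(2*4, -7 - 1*(-8)))*(-83) = (-298 - 10)*(-83) = -308*(-83) = 25564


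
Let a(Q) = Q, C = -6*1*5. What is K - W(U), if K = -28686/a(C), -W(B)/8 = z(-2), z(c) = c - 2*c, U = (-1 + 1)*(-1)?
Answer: 4861/5 ≈ 972.20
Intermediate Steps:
U = 0 (U = 0*(-1) = 0)
z(c) = -c
C = -30 (C = -6*5 = -30)
W(B) = -16 (W(B) = -(-8)*(-2) = -8*2 = -16)
K = 4781/5 (K = -28686/(-30) = -28686*(-1/30) = 4781/5 ≈ 956.20)
K - W(U) = 4781/5 - 1*(-16) = 4781/5 + 16 = 4861/5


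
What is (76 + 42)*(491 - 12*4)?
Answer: 52274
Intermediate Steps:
(76 + 42)*(491 - 12*4) = 118*(491 - 48) = 118*443 = 52274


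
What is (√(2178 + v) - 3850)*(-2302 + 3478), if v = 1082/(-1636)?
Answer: -4527600 + 588*√1456909534/409 ≈ -4.4727e+6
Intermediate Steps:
v = -541/818 (v = 1082*(-1/1636) = -541/818 ≈ -0.66137)
(√(2178 + v) - 3850)*(-2302 + 3478) = (√(2178 - 541/818) - 3850)*(-2302 + 3478) = (√(1781063/818) - 3850)*1176 = (√1456909534/818 - 3850)*1176 = (-3850 + √1456909534/818)*1176 = -4527600 + 588*√1456909534/409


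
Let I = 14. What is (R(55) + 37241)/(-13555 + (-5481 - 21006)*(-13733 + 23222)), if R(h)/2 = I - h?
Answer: -37159/251348698 ≈ -0.00014784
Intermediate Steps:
R(h) = 28 - 2*h (R(h) = 2*(14 - h) = 28 - 2*h)
(R(55) + 37241)/(-13555 + (-5481 - 21006)*(-13733 + 23222)) = ((28 - 2*55) + 37241)/(-13555 + (-5481 - 21006)*(-13733 + 23222)) = ((28 - 110) + 37241)/(-13555 - 26487*9489) = (-82 + 37241)/(-13555 - 251335143) = 37159/(-251348698) = 37159*(-1/251348698) = -37159/251348698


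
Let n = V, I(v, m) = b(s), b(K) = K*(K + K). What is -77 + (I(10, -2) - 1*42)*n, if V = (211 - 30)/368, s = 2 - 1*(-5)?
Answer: -2275/46 ≈ -49.457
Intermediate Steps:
s = 7 (s = 2 + 5 = 7)
b(K) = 2*K**2 (b(K) = K*(2*K) = 2*K**2)
I(v, m) = 98 (I(v, m) = 2*7**2 = 2*49 = 98)
V = 181/368 (V = 181*(1/368) = 181/368 ≈ 0.49185)
n = 181/368 ≈ 0.49185
-77 + (I(10, -2) - 1*42)*n = -77 + (98 - 1*42)*(181/368) = -77 + (98 - 42)*(181/368) = -77 + 56*(181/368) = -77 + 1267/46 = -2275/46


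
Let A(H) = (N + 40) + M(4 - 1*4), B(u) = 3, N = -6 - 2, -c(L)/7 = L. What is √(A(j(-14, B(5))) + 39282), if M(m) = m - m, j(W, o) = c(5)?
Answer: √39314 ≈ 198.28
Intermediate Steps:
c(L) = -7*L
N = -8
j(W, o) = -35 (j(W, o) = -7*5 = -35)
M(m) = 0
A(H) = 32 (A(H) = (-8 + 40) + 0 = 32 + 0 = 32)
√(A(j(-14, B(5))) + 39282) = √(32 + 39282) = √39314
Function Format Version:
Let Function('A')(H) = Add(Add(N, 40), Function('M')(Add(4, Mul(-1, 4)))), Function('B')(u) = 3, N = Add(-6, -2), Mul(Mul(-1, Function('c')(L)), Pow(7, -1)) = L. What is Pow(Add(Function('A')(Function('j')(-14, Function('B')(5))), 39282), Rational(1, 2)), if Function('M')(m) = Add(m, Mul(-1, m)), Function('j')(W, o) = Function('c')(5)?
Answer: Pow(39314, Rational(1, 2)) ≈ 198.28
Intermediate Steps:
Function('c')(L) = Mul(-7, L)
N = -8
Function('j')(W, o) = -35 (Function('j')(W, o) = Mul(-7, 5) = -35)
Function('M')(m) = 0
Function('A')(H) = 32 (Function('A')(H) = Add(Add(-8, 40), 0) = Add(32, 0) = 32)
Pow(Add(Function('A')(Function('j')(-14, Function('B')(5))), 39282), Rational(1, 2)) = Pow(Add(32, 39282), Rational(1, 2)) = Pow(39314, Rational(1, 2))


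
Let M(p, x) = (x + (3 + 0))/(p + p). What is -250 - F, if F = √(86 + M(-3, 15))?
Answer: -250 - √83 ≈ -259.11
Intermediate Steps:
M(p, x) = (3 + x)/(2*p) (M(p, x) = (x + 3)/((2*p)) = (3 + x)*(1/(2*p)) = (3 + x)/(2*p))
F = √83 (F = √(86 + (½)*(3 + 15)/(-3)) = √(86 + (½)*(-⅓)*18) = √(86 - 3) = √83 ≈ 9.1104)
-250 - F = -250 - √83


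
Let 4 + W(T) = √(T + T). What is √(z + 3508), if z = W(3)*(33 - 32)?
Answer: √(3504 + √6) ≈ 59.215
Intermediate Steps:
W(T) = -4 + √2*√T (W(T) = -4 + √(T + T) = -4 + √(2*T) = -4 + √2*√T)
z = -4 + √6 (z = (-4 + √2*√3)*(33 - 32) = (-4 + √6)*1 = -4 + √6 ≈ -1.5505)
√(z + 3508) = √((-4 + √6) + 3508) = √(3504 + √6)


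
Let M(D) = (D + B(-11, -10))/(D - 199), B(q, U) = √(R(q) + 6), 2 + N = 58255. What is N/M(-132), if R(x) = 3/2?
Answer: 1696793384/11611 + 19281743*√30/34833 ≈ 1.4917e+5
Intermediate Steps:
R(x) = 3/2 (R(x) = 3*(½) = 3/2)
N = 58253 (N = -2 + 58255 = 58253)
B(q, U) = √30/2 (B(q, U) = √(3/2 + 6) = √(15/2) = √30/2)
M(D) = (D + √30/2)/(-199 + D) (M(D) = (D + √30/2)/(D - 199) = (D + √30/2)/(-199 + D))
N/M(-132) = 58253/(((-132 + √30/2)/(-199 - 132))) = 58253/(((-132 + √30/2)/(-331))) = 58253/((-(-132 + √30/2)/331)) = 58253/(132/331 - √30/662)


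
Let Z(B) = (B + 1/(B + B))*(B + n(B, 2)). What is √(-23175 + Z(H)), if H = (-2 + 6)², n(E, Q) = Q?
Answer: 3*I*√40687/4 ≈ 151.28*I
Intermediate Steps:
H = 16 (H = 4² = 16)
Z(B) = (2 + B)*(B + 1/(2*B)) (Z(B) = (B + 1/(B + B))*(B + 2) = (B + 1/(2*B))*(2 + B) = (2 + B)*(B + 1/(2*B)))
√(-23175 + Z(H)) = √(-23175 + (½ + 1/16 + 16² + 2*16)) = √(-23175 + (½ + 1/16 + 256 + 32)) = √(-23175 + 4617/16) = √(-366183/16) = 3*I*√40687/4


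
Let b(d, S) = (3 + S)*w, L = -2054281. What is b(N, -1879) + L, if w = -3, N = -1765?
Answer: -2048653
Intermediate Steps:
b(d, S) = -9 - 3*S (b(d, S) = (3 + S)*(-3) = -9 - 3*S)
b(N, -1879) + L = (-9 - 3*(-1879)) - 2054281 = (-9 + 5637) - 2054281 = 5628 - 2054281 = -2048653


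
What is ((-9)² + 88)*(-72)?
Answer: -12168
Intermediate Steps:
((-9)² + 88)*(-72) = (81 + 88)*(-72) = 169*(-72) = -12168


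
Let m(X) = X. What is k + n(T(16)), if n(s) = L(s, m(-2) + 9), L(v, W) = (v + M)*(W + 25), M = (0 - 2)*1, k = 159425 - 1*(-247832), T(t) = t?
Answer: 407705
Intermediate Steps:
k = 407257 (k = 159425 + 247832 = 407257)
M = -2 (M = -2*1 = -2)
L(v, W) = (-2 + v)*(25 + W) (L(v, W) = (v - 2)*(W + 25) = (-2 + v)*(25 + W))
n(s) = -64 + 32*s (n(s) = -50 - 2*(-2 + 9) + 25*s + (-2 + 9)*s = -50 - 2*7 + 25*s + 7*s = -50 - 14 + 25*s + 7*s = -64 + 32*s)
k + n(T(16)) = 407257 + (-64 + 32*16) = 407257 + (-64 + 512) = 407257 + 448 = 407705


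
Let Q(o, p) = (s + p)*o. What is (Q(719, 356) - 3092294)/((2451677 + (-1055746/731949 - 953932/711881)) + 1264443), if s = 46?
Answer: -25183900245886908/33384865781166217 ≈ -0.75435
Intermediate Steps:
Q(o, p) = o*(46 + p) (Q(o, p) = (46 + p)*o = o*(46 + p))
(Q(719, 356) - 3092294)/((2451677 + (-1055746/731949 - 953932/711881)) + 1264443) = (719*(46 + 356) - 3092294)/((2451677 + (-1055746/731949 - 953932/711881)) + 1264443) = (719*402 - 3092294)/((2451677 + (-1055746*1/731949 - 953932*1/711881)) + 1264443) = (289038 - 3092294)/((2451677 + (-1055746/731949 - 953932/711881)) + 1264443) = -2803256/((2451677 - 1449795091694/521060586069) + 1264443) = -2803256/(1277470804676796019/521060586069 + 1264443) = -2803256/1936322215307640586/521060586069 = -2803256*521060586069/1936322215307640586 = -25183900245886908/33384865781166217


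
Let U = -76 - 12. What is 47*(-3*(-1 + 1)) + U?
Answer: -88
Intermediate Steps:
U = -88
47*(-3*(-1 + 1)) + U = 47*(-3*(-1 + 1)) - 88 = 47*(-3*0) - 88 = 47*0 - 88 = 0 - 88 = -88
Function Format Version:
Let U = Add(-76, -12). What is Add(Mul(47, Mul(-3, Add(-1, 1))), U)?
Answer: -88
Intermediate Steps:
U = -88
Add(Mul(47, Mul(-3, Add(-1, 1))), U) = Add(Mul(47, Mul(-3, Add(-1, 1))), -88) = Add(Mul(47, Mul(-3, 0)), -88) = Add(Mul(47, 0), -88) = Add(0, -88) = -88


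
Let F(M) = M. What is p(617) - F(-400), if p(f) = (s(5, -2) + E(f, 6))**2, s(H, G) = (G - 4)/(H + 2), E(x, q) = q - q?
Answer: 19636/49 ≈ 400.73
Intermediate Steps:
E(x, q) = 0
s(H, G) = (-4 + G)/(2 + H)
p(f) = 36/49 (p(f) = ((-4 - 2)/(2 + 5) + 0)**2 = (-6/7 + 0)**2 = (-6/7)**2 = 36/49)
p(617) - F(-400) = 36/49 - 1*(-400) = 36/49 + 400 = 19636/49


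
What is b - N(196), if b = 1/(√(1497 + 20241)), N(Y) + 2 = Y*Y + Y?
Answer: -38610 + √21738/21738 ≈ -38610.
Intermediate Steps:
N(Y) = -2 + Y + Y² (N(Y) = -2 + (Y*Y + Y) = -2 + (Y² + Y) = -2 + (Y + Y²) = -2 + Y + Y²)
b = √21738/21738 (b = 1/(√21738) = √21738/21738 ≈ 0.0067825)
b - N(196) = √21738/21738 - (-2 + 196 + 196²) = √21738/21738 - (-2 + 196 + 38416) = √21738/21738 - 1*38610 = √21738/21738 - 38610 = -38610 + √21738/21738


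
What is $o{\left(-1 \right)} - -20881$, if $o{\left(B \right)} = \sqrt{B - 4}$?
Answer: $20881 + i \sqrt{5} \approx 20881.0 + 2.2361 i$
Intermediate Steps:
$o{\left(B \right)} = \sqrt{-4 + B}$
$o{\left(-1 \right)} - -20881 = \sqrt{-4 - 1} - -20881 = \sqrt{-5} + 20881 = i \sqrt{5} + 20881 = 20881 + i \sqrt{5}$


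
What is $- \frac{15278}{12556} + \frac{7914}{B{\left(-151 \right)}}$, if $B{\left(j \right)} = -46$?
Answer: $- \frac{25017743}{144394} \approx -173.26$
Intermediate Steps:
$- \frac{15278}{12556} + \frac{7914}{B{\left(-151 \right)}} = - \frac{15278}{12556} + \frac{7914}{-46} = \left(-15278\right) \frac{1}{12556} + 7914 \left(- \frac{1}{46}\right) = - \frac{7639}{6278} - \frac{3957}{23} = - \frac{25017743}{144394}$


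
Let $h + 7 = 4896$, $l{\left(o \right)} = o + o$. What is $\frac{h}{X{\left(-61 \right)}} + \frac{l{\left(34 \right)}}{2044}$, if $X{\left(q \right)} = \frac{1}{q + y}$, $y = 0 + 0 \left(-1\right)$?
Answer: $- \frac{152395002}{511} \approx -2.9823 \cdot 10^{5}$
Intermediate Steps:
$l{\left(o \right)} = 2 o$
$h = 4889$ ($h = -7 + 4896 = 4889$)
$y = 0$ ($y = 0 + 0 = 0$)
$X{\left(q \right)} = \frac{1}{q}$ ($X{\left(q \right)} = \frac{1}{q + 0} = \frac{1}{q}$)
$\frac{h}{X{\left(-61 \right)}} + \frac{l{\left(34 \right)}}{2044} = \frac{4889}{\frac{1}{-61}} + \frac{2 \cdot 34}{2044} = \frac{4889}{- \frac{1}{61}} + 68 \cdot \frac{1}{2044} = 4889 \left(-61\right) + \frac{17}{511} = -298229 + \frac{17}{511} = - \frac{152395002}{511}$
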